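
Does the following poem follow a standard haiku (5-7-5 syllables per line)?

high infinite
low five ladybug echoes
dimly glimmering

No

Line 1: "high infinite": 1+3 = 4 (expected 5)
Line 2: "low five ladybug echoes": 1+1+3+2 = 7 ✓
Line 3: "dimly glimmering": 2+3 = 5 ✓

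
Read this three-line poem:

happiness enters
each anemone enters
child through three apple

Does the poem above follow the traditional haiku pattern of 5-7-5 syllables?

Line 1: happiness(3) + enters(2) = 5 ✓
Line 2: each(1) + anemone(4) + enters(2) = 7 ✓
Line 3: child(1) + through(1) + three(1) + apple(2) = 5 ✓

Yes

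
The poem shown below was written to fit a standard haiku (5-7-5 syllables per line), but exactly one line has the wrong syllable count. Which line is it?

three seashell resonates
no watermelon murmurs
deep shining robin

Line 1

Line 1: three (1), seashell (2), resonates (3) → 6 (expected 5)
Line 2: no (1), watermelon (4), murmurs (2) → 7 ✓
Line 3: deep (1), shining (2), robin (2) → 5 ✓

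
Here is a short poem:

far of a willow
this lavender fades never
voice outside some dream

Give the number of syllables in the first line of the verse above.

5

The first line: far (1), of (1), a (1), willow (2) → 5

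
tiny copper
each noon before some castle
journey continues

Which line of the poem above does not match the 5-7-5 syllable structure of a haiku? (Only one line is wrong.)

Line 1: "tiny copper": 2+2 = 4 (expected 5)
Line 2: "each noon before some castle": 1+1+2+1+2 = 7 ✓
Line 3: "journey continues": 2+3 = 5 ✓

Line 1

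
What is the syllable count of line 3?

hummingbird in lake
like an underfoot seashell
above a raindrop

5

Line 3: "above a raindrop": 2+1+2 = 5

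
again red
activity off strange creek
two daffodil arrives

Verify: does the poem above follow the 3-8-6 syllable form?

No

Line 1: again (2), red (1) → 3 ✓
Line 2: activity (4), off (1), strange (1), creek (1) → 7 (expected 8)
Line 3: two (1), daffodil (3), arrives (2) → 6 ✓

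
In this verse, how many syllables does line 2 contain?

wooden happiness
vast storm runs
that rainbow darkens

Line 2: vast(1) + storm(1) + runs(1) = 3

3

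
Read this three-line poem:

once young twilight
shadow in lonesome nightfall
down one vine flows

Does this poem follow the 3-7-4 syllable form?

No

Line 1: once(1) + young(1) + twilight(2) = 4 (expected 3)
Line 2: shadow(2) + in(1) + lonesome(2) + nightfall(2) = 7 ✓
Line 3: down(1) + one(1) + vine(1) + flows(1) = 4 ✓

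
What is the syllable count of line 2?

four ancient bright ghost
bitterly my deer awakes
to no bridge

Line 2: "bitterly my deer awakes": 3+1+1+2 = 7

7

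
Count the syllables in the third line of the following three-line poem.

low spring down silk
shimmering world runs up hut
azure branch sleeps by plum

6

The third line: azure (2), branch (1), sleeps (1), by (1), plum (1) → 6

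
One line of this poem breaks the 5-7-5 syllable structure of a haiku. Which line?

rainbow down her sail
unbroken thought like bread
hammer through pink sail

Line 1: rainbow(2) + down(1) + her(1) + sail(1) = 5 ✓
Line 2: unbroken(3) + thought(1) + like(1) + bread(1) = 6 (expected 7)
Line 3: hammer(2) + through(1) + pink(1) + sail(1) = 5 ✓

The second line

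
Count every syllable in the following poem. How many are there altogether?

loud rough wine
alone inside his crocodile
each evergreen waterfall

18

Line 1: loud(1) + rough(1) + wine(1) = 3
Line 2: alone(2) + inside(2) + his(1) + crocodile(3) = 8
Line 3: each(1) + evergreen(3) + waterfall(3) = 7
Total: 3 + 8 + 7 = 18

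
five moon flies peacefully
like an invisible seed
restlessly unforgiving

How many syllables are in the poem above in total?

20

Line 1: five(1) + moon(1) + flies(1) + peacefully(3) = 6
Line 2: like(1) + an(1) + invisible(4) + seed(1) = 7
Line 3: restlessly(3) + unforgiving(4) = 7
Total: 6 + 7 + 7 = 20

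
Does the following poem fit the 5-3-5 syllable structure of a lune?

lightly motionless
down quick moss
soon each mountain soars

Line 1: lightly (2), motionless (3) → 5 ✓
Line 2: down (1), quick (1), moss (1) → 3 ✓
Line 3: soon (1), each (1), mountain (2), soars (1) → 5 ✓

Yes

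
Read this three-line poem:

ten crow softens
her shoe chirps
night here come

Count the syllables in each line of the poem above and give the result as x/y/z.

4/3/3

Line 1: "ten crow softens": 1+1+2 = 4
Line 2: "her shoe chirps": 1+1+1 = 3
Line 3: "night here come": 1+1+1 = 3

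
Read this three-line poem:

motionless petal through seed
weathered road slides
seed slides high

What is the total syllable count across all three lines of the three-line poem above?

Line 1: "motionless petal through seed": 3+2+1+1 = 7
Line 2: "weathered road slides": 2+1+1 = 4
Line 3: "seed slides high": 1+1+1 = 3
Total: 7 + 4 + 3 = 14

14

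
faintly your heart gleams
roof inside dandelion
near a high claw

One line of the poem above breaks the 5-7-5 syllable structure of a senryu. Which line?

Line 3

Line 1: faintly (2), your (1), heart (1), gleams (1) → 5 ✓
Line 2: roof (1), inside (2), dandelion (4) → 7 ✓
Line 3: near (1), a (1), high (1), claw (1) → 4 (expected 5)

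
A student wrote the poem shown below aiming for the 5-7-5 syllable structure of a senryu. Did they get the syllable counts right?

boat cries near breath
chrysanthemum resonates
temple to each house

Line 1: boat (1), cries (1), near (1), breath (1) → 4 (expected 5)
Line 2: chrysanthemum (4), resonates (3) → 7 ✓
Line 3: temple (2), to (1), each (1), house (1) → 5 ✓

No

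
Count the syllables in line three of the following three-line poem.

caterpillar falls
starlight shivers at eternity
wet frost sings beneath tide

6

Line three: "wet frost sings beneath tide": 1+1+1+2+1 = 6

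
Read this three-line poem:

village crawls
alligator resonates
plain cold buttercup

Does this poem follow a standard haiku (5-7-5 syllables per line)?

No

Line 1: village (2), crawls (1) → 3 (expected 5)
Line 2: alligator (4), resonates (3) → 7 ✓
Line 3: plain (1), cold (1), buttercup (3) → 5 ✓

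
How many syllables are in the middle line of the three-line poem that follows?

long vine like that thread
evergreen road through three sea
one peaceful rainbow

7

The middle line: evergreen(3) + road(1) + through(1) + three(1) + sea(1) = 7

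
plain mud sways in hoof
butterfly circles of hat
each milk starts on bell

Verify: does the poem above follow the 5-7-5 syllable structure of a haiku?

Yes

Line 1: "plain mud sways in hoof": 1+1+1+1+1 = 5 ✓
Line 2: "butterfly circles of hat": 3+2+1+1 = 7 ✓
Line 3: "each milk starts on bell": 1+1+1+1+1 = 5 ✓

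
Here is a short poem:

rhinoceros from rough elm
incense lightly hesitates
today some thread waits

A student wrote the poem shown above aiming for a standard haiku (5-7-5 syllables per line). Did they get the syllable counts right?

Line 1: "rhinoceros from rough elm": 4+1+1+1 = 7 (expected 5)
Line 2: "incense lightly hesitates": 2+2+3 = 7 ✓
Line 3: "today some thread waits": 2+1+1+1 = 5 ✓

No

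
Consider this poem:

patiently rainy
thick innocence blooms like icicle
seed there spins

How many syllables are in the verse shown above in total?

17

Line 1: "patiently rainy": 3+2 = 5
Line 2: "thick innocence blooms like icicle": 1+3+1+1+3 = 9
Line 3: "seed there spins": 1+1+1 = 3
Total: 5 + 9 + 3 = 17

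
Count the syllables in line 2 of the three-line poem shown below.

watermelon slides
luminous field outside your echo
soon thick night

9

Line 2: luminous(3) + field(1) + outside(2) + your(1) + echo(2) = 9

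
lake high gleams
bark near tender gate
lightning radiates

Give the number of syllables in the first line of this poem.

The first line: lake (1), high (1), gleams (1) → 3

3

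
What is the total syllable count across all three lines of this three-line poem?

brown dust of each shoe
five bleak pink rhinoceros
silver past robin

17

Line 1: brown (1), dust (1), of (1), each (1), shoe (1) → 5
Line 2: five (1), bleak (1), pink (1), rhinoceros (4) → 7
Line 3: silver (2), past (1), robin (2) → 5
Total: 5 + 7 + 5 = 17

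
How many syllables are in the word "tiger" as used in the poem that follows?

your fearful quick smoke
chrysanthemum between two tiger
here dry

2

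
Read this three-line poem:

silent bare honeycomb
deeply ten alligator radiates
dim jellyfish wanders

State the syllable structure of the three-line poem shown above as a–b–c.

Line 1: silent (2), bare (1), honeycomb (3) → 6
Line 2: deeply (2), ten (1), alligator (4), radiates (3) → 10
Line 3: dim (1), jellyfish (3), wanders (2) → 6

6–10–6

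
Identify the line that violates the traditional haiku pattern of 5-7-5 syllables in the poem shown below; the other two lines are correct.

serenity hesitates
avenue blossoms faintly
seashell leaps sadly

Line 1

Line 1: serenity (4), hesitates (3) → 7 (expected 5)
Line 2: avenue (3), blossoms (2), faintly (2) → 7 ✓
Line 3: seashell (2), leaps (1), sadly (2) → 5 ✓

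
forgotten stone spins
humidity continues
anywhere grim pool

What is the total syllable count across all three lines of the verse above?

Line 1: "forgotten stone spins": 3+1+1 = 5
Line 2: "humidity continues": 4+3 = 7
Line 3: "anywhere grim pool": 3+1+1 = 5
Total: 5 + 7 + 5 = 17

17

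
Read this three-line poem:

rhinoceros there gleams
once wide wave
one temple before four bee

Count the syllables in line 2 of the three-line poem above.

Line 2: once (1), wide (1), wave (1) → 3

3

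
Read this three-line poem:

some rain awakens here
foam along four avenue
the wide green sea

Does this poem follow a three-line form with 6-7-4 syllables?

Yes

Line 1: some (1), rain (1), awakens (3), here (1) → 6 ✓
Line 2: foam (1), along (2), four (1), avenue (3) → 7 ✓
Line 3: the (1), wide (1), green (1), sea (1) → 4 ✓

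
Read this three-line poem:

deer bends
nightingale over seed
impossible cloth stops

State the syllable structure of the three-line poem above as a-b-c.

2-6-6

Line 1: deer(1) + bends(1) = 2
Line 2: nightingale(3) + over(2) + seed(1) = 6
Line 3: impossible(4) + cloth(1) + stops(1) = 6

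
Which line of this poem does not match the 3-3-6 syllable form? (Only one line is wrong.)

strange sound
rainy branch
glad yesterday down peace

Line 1

Line 1: strange (1), sound (1) → 2 (expected 3)
Line 2: rainy (2), branch (1) → 3 ✓
Line 3: glad (1), yesterday (3), down (1), peace (1) → 6 ✓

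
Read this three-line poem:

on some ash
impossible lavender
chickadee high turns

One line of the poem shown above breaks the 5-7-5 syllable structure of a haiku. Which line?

Line 1

Line 1: "on some ash": 1+1+1 = 3 (expected 5)
Line 2: "impossible lavender": 4+3 = 7 ✓
Line 3: "chickadee high turns": 3+1+1 = 5 ✓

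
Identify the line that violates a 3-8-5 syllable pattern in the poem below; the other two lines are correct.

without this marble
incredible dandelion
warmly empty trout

Line 1: without(2) + this(1) + marble(2) = 5 (expected 3)
Line 2: incredible(4) + dandelion(4) = 8 ✓
Line 3: warmly(2) + empty(2) + trout(1) = 5 ✓

Line 1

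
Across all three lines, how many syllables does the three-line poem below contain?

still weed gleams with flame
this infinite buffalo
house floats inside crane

Line 1: still (1), weed (1), gleams (1), with (1), flame (1) → 5
Line 2: this (1), infinite (3), buffalo (3) → 7
Line 3: house (1), floats (1), inside (2), crane (1) → 5
Total: 5 + 7 + 5 = 17

17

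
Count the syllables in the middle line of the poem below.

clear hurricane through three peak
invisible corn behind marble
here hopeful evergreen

The middle line: "invisible corn behind marble": 4+1+2+2 = 9

9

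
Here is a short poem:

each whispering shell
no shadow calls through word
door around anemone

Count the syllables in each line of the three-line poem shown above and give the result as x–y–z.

Line 1: "each whispering shell": 1+3+1 = 5
Line 2: "no shadow calls through word": 1+2+1+1+1 = 6
Line 3: "door around anemone": 1+2+4 = 7

5–6–7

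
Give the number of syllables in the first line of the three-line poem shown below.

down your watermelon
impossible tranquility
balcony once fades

6

The first line: down (1), your (1), watermelon (4) → 6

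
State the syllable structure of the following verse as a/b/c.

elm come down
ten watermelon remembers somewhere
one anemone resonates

Line 1: "elm come down": 1+1+1 = 3
Line 2: "ten watermelon remembers somewhere": 1+4+3+2 = 10
Line 3: "one anemone resonates": 1+4+3 = 8

3/10/8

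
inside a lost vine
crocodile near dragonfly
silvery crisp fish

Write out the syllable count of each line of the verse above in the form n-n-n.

5-7-5

Line 1: inside (2), a (1), lost (1), vine (1) → 5
Line 2: crocodile (3), near (1), dragonfly (3) → 7
Line 3: silvery (3), crisp (1), fish (1) → 5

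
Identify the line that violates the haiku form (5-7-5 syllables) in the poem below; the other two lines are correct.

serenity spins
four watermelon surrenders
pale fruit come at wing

Line 1: serenity (4), spins (1) → 5 ✓
Line 2: four (1), watermelon (4), surrenders (3) → 8 (expected 7)
Line 3: pale (1), fruit (1), come (1), at (1), wing (1) → 5 ✓

Line 2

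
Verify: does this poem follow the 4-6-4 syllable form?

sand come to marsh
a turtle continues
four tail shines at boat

No

Line 1: "sand come to marsh": 1+1+1+1 = 4 ✓
Line 2: "a turtle continues": 1+2+3 = 6 ✓
Line 3: "four tail shines at boat": 1+1+1+1+1 = 5 (expected 4)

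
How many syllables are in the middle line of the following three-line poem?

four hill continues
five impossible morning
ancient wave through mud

The middle line: "five impossible morning": 1+4+2 = 7

7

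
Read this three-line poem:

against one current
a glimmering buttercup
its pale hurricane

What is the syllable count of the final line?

The final line: its (1), pale (1), hurricane (3) → 5

5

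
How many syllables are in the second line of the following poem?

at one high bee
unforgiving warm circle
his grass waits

The second line: "unforgiving warm circle": 4+1+2 = 7

7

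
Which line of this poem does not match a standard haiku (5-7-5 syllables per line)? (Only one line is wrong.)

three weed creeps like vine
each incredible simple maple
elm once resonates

Line 2

Line 1: three(1) + weed(1) + creeps(1) + like(1) + vine(1) = 5 ✓
Line 2: each(1) + incredible(4) + simple(2) + maple(2) = 9 (expected 7)
Line 3: elm(1) + once(1) + resonates(3) = 5 ✓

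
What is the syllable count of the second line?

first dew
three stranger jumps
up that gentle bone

4

The second line: three(1) + stranger(2) + jumps(1) = 4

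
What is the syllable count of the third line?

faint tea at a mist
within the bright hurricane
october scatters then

6

The third line: "october scatters then": 3+2+1 = 6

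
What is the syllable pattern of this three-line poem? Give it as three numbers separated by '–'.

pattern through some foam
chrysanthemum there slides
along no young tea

5–6–5

Line 1: pattern (2), through (1), some (1), foam (1) → 5
Line 2: chrysanthemum (4), there (1), slides (1) → 6
Line 3: along (2), no (1), young (1), tea (1) → 5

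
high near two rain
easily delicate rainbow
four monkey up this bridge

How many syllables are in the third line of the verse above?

The third line: four(1) + monkey(2) + up(1) + this(1) + bridge(1) = 6

6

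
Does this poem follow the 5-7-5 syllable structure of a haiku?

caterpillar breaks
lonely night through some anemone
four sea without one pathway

No

Line 1: caterpillar(4) + breaks(1) = 5 ✓
Line 2: lonely(2) + night(1) + through(1) + some(1) + anemone(4) = 9 (expected 7)
Line 3: four(1) + sea(1) + without(2) + one(1) + pathway(2) = 7 (expected 5)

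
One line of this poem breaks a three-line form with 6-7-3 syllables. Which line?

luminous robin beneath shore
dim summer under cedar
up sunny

Line 1: luminous (3), robin (2), beneath (2), shore (1) → 8 (expected 6)
Line 2: dim (1), summer (2), under (2), cedar (2) → 7 ✓
Line 3: up (1), sunny (2) → 3 ✓

Line 1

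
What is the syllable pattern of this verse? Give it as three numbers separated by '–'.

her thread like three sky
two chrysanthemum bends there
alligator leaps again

Line 1: her(1) + thread(1) + like(1) + three(1) + sky(1) = 5
Line 2: two(1) + chrysanthemum(4) + bends(1) + there(1) = 7
Line 3: alligator(4) + leaps(1) + again(2) = 7

5–7–7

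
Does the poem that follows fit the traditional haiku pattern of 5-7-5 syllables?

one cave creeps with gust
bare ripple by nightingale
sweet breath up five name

Line 1: one(1) + cave(1) + creeps(1) + with(1) + gust(1) = 5 ✓
Line 2: bare(1) + ripple(2) + by(1) + nightingale(3) = 7 ✓
Line 3: sweet(1) + breath(1) + up(1) + five(1) + name(1) = 5 ✓

Yes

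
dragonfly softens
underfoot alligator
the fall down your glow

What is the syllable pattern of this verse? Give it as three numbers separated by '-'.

5-7-5

Line 1: dragonfly (3), softens (2) → 5
Line 2: underfoot (3), alligator (4) → 7
Line 3: the (1), fall (1), down (1), your (1), glow (1) → 5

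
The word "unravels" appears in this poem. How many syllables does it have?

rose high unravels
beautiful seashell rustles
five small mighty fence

"unravels" has 3 syllables.

3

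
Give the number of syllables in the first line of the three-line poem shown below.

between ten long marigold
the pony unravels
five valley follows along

7

The first line: between(2) + ten(1) + long(1) + marigold(3) = 7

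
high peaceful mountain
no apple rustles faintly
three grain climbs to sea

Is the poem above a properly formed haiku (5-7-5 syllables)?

Line 1: high(1) + peaceful(2) + mountain(2) = 5 ✓
Line 2: no(1) + apple(2) + rustles(2) + faintly(2) = 7 ✓
Line 3: three(1) + grain(1) + climbs(1) + to(1) + sea(1) = 5 ✓

Yes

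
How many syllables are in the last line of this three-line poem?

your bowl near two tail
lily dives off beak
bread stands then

3

The last line: bread(1) + stands(1) + then(1) = 3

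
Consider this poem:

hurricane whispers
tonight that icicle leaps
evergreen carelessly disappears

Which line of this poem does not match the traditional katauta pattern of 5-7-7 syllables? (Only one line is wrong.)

The third line

Line 1: hurricane (3), whispers (2) → 5 ✓
Line 2: tonight (2), that (1), icicle (3), leaps (1) → 7 ✓
Line 3: evergreen (3), carelessly (3), disappears (3) → 9 (expected 7)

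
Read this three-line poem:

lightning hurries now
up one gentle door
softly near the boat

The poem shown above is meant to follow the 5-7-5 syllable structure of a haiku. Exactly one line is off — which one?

Line 1: lightning(2) + hurries(2) + now(1) = 5 ✓
Line 2: up(1) + one(1) + gentle(2) + door(1) = 5 (expected 7)
Line 3: softly(2) + near(1) + the(1) + boat(1) = 5 ✓

The second line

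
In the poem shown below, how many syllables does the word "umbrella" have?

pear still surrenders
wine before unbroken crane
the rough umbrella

3

"umbrella" has 3 syllables.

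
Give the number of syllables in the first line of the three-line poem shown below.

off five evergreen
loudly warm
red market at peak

The first line: off(1) + five(1) + evergreen(3) = 5

5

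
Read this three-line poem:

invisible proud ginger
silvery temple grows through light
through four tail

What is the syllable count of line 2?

8

Line 2: silvery (3), temple (2), grows (1), through (1), light (1) → 8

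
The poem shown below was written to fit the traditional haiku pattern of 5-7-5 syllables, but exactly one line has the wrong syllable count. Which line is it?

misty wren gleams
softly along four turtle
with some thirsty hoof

Line 1: "misty wren gleams": 2+1+1 = 4 (expected 5)
Line 2: "softly along four turtle": 2+2+1+2 = 7 ✓
Line 3: "with some thirsty hoof": 1+1+2+1 = 5 ✓

Line 1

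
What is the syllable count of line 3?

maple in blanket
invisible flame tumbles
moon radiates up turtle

7

Line 3: moon(1) + radiates(3) + up(1) + turtle(2) = 7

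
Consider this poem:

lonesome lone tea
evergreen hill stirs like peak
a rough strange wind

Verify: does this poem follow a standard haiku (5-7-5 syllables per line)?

No

Line 1: "lonesome lone tea": 2+1+1 = 4 (expected 5)
Line 2: "evergreen hill stirs like peak": 3+1+1+1+1 = 7 ✓
Line 3: "a rough strange wind": 1+1+1+1 = 4 (expected 5)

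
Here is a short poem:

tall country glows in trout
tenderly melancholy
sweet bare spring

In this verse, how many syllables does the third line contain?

The third line: "sweet bare spring": 1+1+1 = 3

3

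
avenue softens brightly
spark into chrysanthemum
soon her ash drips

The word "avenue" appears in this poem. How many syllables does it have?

3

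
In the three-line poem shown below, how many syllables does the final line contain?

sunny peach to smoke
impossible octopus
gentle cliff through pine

The final line: "gentle cliff through pine": 2+1+1+1 = 5

5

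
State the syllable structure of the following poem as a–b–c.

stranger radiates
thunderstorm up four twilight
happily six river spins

Line 1: stranger (2), radiates (3) → 5
Line 2: thunderstorm (3), up (1), four (1), twilight (2) → 7
Line 3: happily (3), six (1), river (2), spins (1) → 7

5–7–7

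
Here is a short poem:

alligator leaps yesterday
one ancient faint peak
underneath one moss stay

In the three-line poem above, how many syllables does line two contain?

Line two: one (1), ancient (2), faint (1), peak (1) → 5

5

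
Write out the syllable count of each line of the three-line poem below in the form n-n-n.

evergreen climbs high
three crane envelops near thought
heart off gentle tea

Line 1: evergreen(3) + climbs(1) + high(1) = 5
Line 2: three(1) + crane(1) + envelops(3) + near(1) + thought(1) = 7
Line 3: heart(1) + off(1) + gentle(2) + tea(1) = 5

5-7-5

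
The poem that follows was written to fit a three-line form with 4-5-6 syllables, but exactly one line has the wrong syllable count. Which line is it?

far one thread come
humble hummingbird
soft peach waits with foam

Line 3

Line 1: far(1) + one(1) + thread(1) + come(1) = 4 ✓
Line 2: humble(2) + hummingbird(3) = 5 ✓
Line 3: soft(1) + peach(1) + waits(1) + with(1) + foam(1) = 5 (expected 6)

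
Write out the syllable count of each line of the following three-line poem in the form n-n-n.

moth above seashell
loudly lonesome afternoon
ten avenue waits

5-7-5

Line 1: "moth above seashell": 1+2+2 = 5
Line 2: "loudly lonesome afternoon": 2+2+3 = 7
Line 3: "ten avenue waits": 1+3+1 = 5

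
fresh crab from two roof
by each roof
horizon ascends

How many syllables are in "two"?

1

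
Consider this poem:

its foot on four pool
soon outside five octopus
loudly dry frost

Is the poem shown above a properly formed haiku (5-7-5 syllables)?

Line 1: its (1), foot (1), on (1), four (1), pool (1) → 5 ✓
Line 2: soon (1), outside (2), five (1), octopus (3) → 7 ✓
Line 3: loudly (2), dry (1), frost (1) → 4 (expected 5)

No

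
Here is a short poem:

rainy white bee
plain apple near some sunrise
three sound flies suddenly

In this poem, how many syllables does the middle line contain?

7

The middle line: plain(1) + apple(2) + near(1) + some(1) + sunrise(2) = 7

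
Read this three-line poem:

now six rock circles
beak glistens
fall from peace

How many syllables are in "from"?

"from" has 1 syllable.

1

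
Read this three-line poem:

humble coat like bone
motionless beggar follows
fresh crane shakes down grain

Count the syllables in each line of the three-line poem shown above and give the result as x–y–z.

Line 1: humble(2) + coat(1) + like(1) + bone(1) = 5
Line 2: motionless(3) + beggar(2) + follows(2) = 7
Line 3: fresh(1) + crane(1) + shakes(1) + down(1) + grain(1) = 5

5–7–5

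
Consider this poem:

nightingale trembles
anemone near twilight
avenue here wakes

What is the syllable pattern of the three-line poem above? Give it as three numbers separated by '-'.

Line 1: nightingale (3), trembles (2) → 5
Line 2: anemone (4), near (1), twilight (2) → 7
Line 3: avenue (3), here (1), wakes (1) → 5

5-7-5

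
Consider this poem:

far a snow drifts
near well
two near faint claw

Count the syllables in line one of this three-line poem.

Line one: far (1), a (1), snow (1), drifts (1) → 4

4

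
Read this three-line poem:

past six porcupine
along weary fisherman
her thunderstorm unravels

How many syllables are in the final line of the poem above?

7

The final line: "her thunderstorm unravels": 1+3+3 = 7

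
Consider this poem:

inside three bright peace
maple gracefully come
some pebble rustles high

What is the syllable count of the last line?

6

The last line: some (1), pebble (2), rustles (2), high (1) → 6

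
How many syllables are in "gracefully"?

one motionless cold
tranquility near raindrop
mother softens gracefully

3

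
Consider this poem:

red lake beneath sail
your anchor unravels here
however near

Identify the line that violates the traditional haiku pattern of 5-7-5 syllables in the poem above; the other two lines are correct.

The third line

Line 1: "red lake beneath sail": 1+1+2+1 = 5 ✓
Line 2: "your anchor unravels here": 1+2+3+1 = 7 ✓
Line 3: "however near": 3+1 = 4 (expected 5)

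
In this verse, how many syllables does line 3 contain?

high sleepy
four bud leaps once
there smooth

Line 3: there (1), smooth (1) → 2

2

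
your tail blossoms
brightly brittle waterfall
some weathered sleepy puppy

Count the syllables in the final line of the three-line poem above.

The final line: some(1) + weathered(2) + sleepy(2) + puppy(2) = 7

7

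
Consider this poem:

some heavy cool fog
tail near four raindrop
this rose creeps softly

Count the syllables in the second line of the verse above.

The second line: tail (1), near (1), four (1), raindrop (2) → 5

5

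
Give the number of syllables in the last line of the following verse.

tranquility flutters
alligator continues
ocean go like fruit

The last line: "ocean go like fruit": 2+1+1+1 = 5

5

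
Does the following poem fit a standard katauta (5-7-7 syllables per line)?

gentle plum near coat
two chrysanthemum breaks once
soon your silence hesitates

Yes

Line 1: gentle (2), plum (1), near (1), coat (1) → 5 ✓
Line 2: two (1), chrysanthemum (4), breaks (1), once (1) → 7 ✓
Line 3: soon (1), your (1), silence (2), hesitates (3) → 7 ✓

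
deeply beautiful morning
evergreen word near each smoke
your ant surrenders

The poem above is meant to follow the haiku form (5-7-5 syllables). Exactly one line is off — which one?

Line 1: deeply (2), beautiful (3), morning (2) → 7 (expected 5)
Line 2: evergreen (3), word (1), near (1), each (1), smoke (1) → 7 ✓
Line 3: your (1), ant (1), surrenders (3) → 5 ✓

The first line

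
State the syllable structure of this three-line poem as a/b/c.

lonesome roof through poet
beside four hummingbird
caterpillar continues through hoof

6/6/9

Line 1: lonesome(2) + roof(1) + through(1) + poet(2) = 6
Line 2: beside(2) + four(1) + hummingbird(3) = 6
Line 3: caterpillar(4) + continues(3) + through(1) + hoof(1) = 9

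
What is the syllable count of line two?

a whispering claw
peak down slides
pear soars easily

3

Line two: peak(1) + down(1) + slides(1) = 3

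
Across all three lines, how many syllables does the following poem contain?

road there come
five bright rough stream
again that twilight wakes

13

Line 1: road (1), there (1), come (1) → 3
Line 2: five (1), bright (1), rough (1), stream (1) → 4
Line 3: again (2), that (1), twilight (2), wakes (1) → 6
Total: 3 + 4 + 6 = 13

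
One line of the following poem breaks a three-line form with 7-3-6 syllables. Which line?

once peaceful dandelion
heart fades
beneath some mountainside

The second line

Line 1: once(1) + peaceful(2) + dandelion(4) = 7 ✓
Line 2: heart(1) + fades(1) = 2 (expected 3)
Line 3: beneath(2) + some(1) + mountainside(3) = 6 ✓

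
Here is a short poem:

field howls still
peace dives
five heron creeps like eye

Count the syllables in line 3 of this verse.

6

Line 3: five(1) + heron(2) + creeps(1) + like(1) + eye(1) = 6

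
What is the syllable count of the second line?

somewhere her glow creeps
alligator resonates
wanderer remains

7

The second line: alligator(4) + resonates(3) = 7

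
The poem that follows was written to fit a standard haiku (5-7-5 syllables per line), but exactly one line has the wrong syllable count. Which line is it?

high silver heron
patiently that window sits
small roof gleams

Line 3

Line 1: "high silver heron": 1+2+2 = 5 ✓
Line 2: "patiently that window sits": 3+1+2+1 = 7 ✓
Line 3: "small roof gleams": 1+1+1 = 3 (expected 5)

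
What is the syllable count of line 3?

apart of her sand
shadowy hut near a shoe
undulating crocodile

Line 3: undulating(4) + crocodile(3) = 7

7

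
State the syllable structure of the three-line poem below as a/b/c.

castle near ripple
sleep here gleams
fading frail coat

Line 1: "castle near ripple": 2+1+2 = 5
Line 2: "sleep here gleams": 1+1+1 = 3
Line 3: "fading frail coat": 2+1+1 = 4

5/3/4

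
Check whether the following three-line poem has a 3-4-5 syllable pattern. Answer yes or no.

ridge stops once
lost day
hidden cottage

No

Line 1: ridge (1), stops (1), once (1) → 3 ✓
Line 2: lost (1), day (1) → 2 (expected 4)
Line 3: hidden (2), cottage (2) → 4 (expected 5)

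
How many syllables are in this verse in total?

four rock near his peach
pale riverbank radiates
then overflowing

Line 1: four (1), rock (1), near (1), his (1), peach (1) → 5
Line 2: pale (1), riverbank (3), radiates (3) → 7
Line 3: then (1), overflowing (4) → 5
Total: 5 + 7 + 5 = 17

17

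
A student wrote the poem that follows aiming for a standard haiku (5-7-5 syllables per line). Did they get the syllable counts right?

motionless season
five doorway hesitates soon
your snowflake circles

Yes

Line 1: motionless (3), season (2) → 5 ✓
Line 2: five (1), doorway (2), hesitates (3), soon (1) → 7 ✓
Line 3: your (1), snowflake (2), circles (2) → 5 ✓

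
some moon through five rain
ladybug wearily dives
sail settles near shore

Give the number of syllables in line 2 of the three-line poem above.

7

Line 2: "ladybug wearily dives": 3+3+1 = 7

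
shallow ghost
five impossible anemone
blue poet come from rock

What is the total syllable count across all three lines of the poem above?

18

Line 1: "shallow ghost": 2+1 = 3
Line 2: "five impossible anemone": 1+4+4 = 9
Line 3: "blue poet come from rock": 1+2+1+1+1 = 6
Total: 3 + 9 + 6 = 18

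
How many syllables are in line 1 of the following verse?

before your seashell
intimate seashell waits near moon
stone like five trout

Line 1: before (2), your (1), seashell (2) → 5

5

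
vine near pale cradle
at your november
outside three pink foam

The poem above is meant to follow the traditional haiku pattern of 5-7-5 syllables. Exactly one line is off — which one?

Line 1: vine (1), near (1), pale (1), cradle (2) → 5 ✓
Line 2: at (1), your (1), november (3) → 5 (expected 7)
Line 3: outside (2), three (1), pink (1), foam (1) → 5 ✓

Line 2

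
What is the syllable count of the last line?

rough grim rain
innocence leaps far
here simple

The last line: "here simple": 1+2 = 3

3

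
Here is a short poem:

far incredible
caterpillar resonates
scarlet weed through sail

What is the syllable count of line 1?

5

Line 1: far(1) + incredible(4) = 5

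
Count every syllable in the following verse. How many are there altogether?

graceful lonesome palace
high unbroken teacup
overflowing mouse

17

Line 1: graceful(2) + lonesome(2) + palace(2) = 6
Line 2: high(1) + unbroken(3) + teacup(2) = 6
Line 3: overflowing(4) + mouse(1) = 5
Total: 6 + 6 + 5 = 17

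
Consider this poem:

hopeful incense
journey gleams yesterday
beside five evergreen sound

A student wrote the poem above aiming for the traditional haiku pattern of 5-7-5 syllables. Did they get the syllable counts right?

Line 1: "hopeful incense": 2+2 = 4 (expected 5)
Line 2: "journey gleams yesterday": 2+1+3 = 6 (expected 7)
Line 3: "beside five evergreen sound": 2+1+3+1 = 7 (expected 5)

No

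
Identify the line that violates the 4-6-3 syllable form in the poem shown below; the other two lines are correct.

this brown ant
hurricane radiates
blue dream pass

Line 1

Line 1: "this brown ant": 1+1+1 = 3 (expected 4)
Line 2: "hurricane radiates": 3+3 = 6 ✓
Line 3: "blue dream pass": 1+1+1 = 3 ✓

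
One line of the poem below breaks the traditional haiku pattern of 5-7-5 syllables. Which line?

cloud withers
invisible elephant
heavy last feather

Line 1: cloud(1) + withers(2) = 3 (expected 5)
Line 2: invisible(4) + elephant(3) = 7 ✓
Line 3: heavy(2) + last(1) + feather(2) = 5 ✓

The first line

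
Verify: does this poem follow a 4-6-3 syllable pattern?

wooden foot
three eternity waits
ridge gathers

No

Line 1: wooden (2), foot (1) → 3 (expected 4)
Line 2: three (1), eternity (4), waits (1) → 6 ✓
Line 3: ridge (1), gathers (2) → 3 ✓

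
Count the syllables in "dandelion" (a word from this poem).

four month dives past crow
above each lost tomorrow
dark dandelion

4

"dandelion" has 4 syllables.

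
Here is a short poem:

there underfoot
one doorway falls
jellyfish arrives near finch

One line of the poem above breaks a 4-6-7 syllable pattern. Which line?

Line 1: there(1) + underfoot(3) = 4 ✓
Line 2: one(1) + doorway(2) + falls(1) = 4 (expected 6)
Line 3: jellyfish(3) + arrives(2) + near(1) + finch(1) = 7 ✓

The second line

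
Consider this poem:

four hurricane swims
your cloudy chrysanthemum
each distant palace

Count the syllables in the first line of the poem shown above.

The first line: four (1), hurricane (3), swims (1) → 5

5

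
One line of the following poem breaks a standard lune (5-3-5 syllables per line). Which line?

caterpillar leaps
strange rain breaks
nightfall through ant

Line 1: caterpillar (4), leaps (1) → 5 ✓
Line 2: strange (1), rain (1), breaks (1) → 3 ✓
Line 3: nightfall (2), through (1), ant (1) → 4 (expected 5)

The third line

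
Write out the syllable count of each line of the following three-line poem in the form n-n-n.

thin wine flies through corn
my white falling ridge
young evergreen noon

5-5-5

Line 1: thin(1) + wine(1) + flies(1) + through(1) + corn(1) = 5
Line 2: my(1) + white(1) + falling(2) + ridge(1) = 5
Line 3: young(1) + evergreen(3) + noon(1) = 5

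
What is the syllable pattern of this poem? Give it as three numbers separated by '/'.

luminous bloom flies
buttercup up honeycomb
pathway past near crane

Line 1: "luminous bloom flies": 3+1+1 = 5
Line 2: "buttercup up honeycomb": 3+1+3 = 7
Line 3: "pathway past near crane": 2+1+1+1 = 5

5/7/5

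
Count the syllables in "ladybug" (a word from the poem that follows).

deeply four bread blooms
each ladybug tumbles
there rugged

"ladybug" has 3 syllables.

3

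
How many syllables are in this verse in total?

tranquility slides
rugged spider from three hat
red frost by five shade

Line 1: tranquility(4) + slides(1) = 5
Line 2: rugged(2) + spider(2) + from(1) + three(1) + hat(1) = 7
Line 3: red(1) + frost(1) + by(1) + five(1) + shade(1) = 5
Total: 5 + 7 + 5 = 17

17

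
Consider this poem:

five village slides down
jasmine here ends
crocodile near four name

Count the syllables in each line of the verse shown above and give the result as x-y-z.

Line 1: "five village slides down": 1+2+1+1 = 5
Line 2: "jasmine here ends": 2+1+1 = 4
Line 3: "crocodile near four name": 3+1+1+1 = 6

5-4-6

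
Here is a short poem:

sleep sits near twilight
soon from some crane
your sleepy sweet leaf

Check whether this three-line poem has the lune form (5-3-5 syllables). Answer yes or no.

No

Line 1: sleep (1), sits (1), near (1), twilight (2) → 5 ✓
Line 2: soon (1), from (1), some (1), crane (1) → 4 (expected 3)
Line 3: your (1), sleepy (2), sweet (1), leaf (1) → 5 ✓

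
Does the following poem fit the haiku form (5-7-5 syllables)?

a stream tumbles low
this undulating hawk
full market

No

Line 1: a(1) + stream(1) + tumbles(2) + low(1) = 5 ✓
Line 2: this(1) + undulating(4) + hawk(1) = 6 (expected 7)
Line 3: full(1) + market(2) = 3 (expected 5)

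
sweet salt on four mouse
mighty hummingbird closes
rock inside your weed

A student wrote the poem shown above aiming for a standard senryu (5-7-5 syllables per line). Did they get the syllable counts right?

Line 1: sweet (1), salt (1), on (1), four (1), mouse (1) → 5 ✓
Line 2: mighty (2), hummingbird (3), closes (2) → 7 ✓
Line 3: rock (1), inside (2), your (1), weed (1) → 5 ✓

Yes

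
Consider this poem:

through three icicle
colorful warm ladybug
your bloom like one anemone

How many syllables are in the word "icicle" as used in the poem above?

3

"icicle" has 3 syllables.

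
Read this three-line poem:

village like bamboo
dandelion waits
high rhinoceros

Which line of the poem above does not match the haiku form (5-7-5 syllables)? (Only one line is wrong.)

Line 1: "village like bamboo": 2+1+2 = 5 ✓
Line 2: "dandelion waits": 4+1 = 5 (expected 7)
Line 3: "high rhinoceros": 1+4 = 5 ✓

Line 2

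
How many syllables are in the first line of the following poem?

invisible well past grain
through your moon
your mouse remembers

The first line: invisible(4) + well(1) + past(1) + grain(1) = 7

7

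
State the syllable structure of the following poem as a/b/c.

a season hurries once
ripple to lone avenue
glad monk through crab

6/7/4

Line 1: a(1) + season(2) + hurries(2) + once(1) = 6
Line 2: ripple(2) + to(1) + lone(1) + avenue(3) = 7
Line 3: glad(1) + monk(1) + through(1) + crab(1) = 4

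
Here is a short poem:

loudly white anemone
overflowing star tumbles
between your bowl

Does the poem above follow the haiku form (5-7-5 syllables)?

No

Line 1: "loudly white anemone": 2+1+4 = 7 (expected 5)
Line 2: "overflowing star tumbles": 4+1+2 = 7 ✓
Line 3: "between your bowl": 2+1+1 = 4 (expected 5)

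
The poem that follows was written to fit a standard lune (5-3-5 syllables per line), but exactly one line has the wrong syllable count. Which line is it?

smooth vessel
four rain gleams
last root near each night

Line 1: smooth (1), vessel (2) → 3 (expected 5)
Line 2: four (1), rain (1), gleams (1) → 3 ✓
Line 3: last (1), root (1), near (1), each (1), night (1) → 5 ✓

The first line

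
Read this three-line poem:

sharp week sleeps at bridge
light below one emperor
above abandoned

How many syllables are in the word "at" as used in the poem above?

1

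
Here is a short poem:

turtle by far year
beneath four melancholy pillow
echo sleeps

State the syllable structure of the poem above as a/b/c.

Line 1: "turtle by far year": 2+1+1+1 = 5
Line 2: "beneath four melancholy pillow": 2+1+4+2 = 9
Line 3: "echo sleeps": 2+1 = 3

5/9/3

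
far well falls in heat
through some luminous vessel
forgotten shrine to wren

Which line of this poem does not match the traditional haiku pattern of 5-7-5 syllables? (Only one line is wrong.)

The third line

Line 1: "far well falls in heat": 1+1+1+1+1 = 5 ✓
Line 2: "through some luminous vessel": 1+1+3+2 = 7 ✓
Line 3: "forgotten shrine to wren": 3+1+1+1 = 6 (expected 5)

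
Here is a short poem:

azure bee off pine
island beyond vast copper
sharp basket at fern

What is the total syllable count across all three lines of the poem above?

17

Line 1: azure (2), bee (1), off (1), pine (1) → 5
Line 2: island (2), beyond (2), vast (1), copper (2) → 7
Line 3: sharp (1), basket (2), at (1), fern (1) → 5
Total: 5 + 7 + 5 = 17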